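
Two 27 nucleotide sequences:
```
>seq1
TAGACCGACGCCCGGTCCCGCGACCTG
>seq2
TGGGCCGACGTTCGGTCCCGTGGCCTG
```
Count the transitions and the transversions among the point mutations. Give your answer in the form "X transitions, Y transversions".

6 transitions, 0 transversions

Mismatches (1-based):
site 2: A→G (purine→purine, transition)
site 4: A→G (purine→purine, transition)
site 11: C→T (pyrimidine→pyrimidine, transition)
site 12: C→T (pyrimidine→pyrimidine, transition)
site 21: C→T (pyrimidine→pyrimidine, transition)
site 23: A→G (purine→purine, transition)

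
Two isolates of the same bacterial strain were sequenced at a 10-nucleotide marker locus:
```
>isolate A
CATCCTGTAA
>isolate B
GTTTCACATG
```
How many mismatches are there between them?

8

Comparing position by position, 8 bases differ: 1 (C/G), 2 (A/T), 4 (C/T), 6 (T/A), 7 (G/C), 8 (T/A), 9 (A/T), 10 (A/G).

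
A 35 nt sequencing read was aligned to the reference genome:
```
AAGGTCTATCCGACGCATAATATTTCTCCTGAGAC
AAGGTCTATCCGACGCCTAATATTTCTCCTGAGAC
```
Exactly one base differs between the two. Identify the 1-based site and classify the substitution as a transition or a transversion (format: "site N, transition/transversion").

Site 17 changes A→C. A is a purine and C is a pyrimidine, so this is a transversion.

site 17, transversion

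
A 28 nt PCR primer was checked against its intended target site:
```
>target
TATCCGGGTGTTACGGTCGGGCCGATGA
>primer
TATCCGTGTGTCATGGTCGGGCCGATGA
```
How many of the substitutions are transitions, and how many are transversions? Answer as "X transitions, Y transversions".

Transitions (purine↔purine or pyrimidine↔pyrimidine): 12 T→C, 14 C→T.
Transversions (purine↔pyrimidine): 7 G→T.

2 transitions, 1 transversion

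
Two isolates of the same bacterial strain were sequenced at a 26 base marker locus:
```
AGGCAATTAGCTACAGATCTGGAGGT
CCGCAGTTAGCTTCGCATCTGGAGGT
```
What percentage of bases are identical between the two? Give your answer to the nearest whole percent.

77%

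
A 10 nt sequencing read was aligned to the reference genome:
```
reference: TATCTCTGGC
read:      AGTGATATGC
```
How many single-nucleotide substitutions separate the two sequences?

7

Mismatches (1-based): position 1: T→A; position 2: A→G; position 4: C→G; position 5: T→A; position 6: C→T; position 7: T→A; position 8: G→T.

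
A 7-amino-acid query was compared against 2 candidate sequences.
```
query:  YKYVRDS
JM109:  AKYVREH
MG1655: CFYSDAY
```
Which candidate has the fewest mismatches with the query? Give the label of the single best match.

JM109

JM109 differs at 3 residues; MG1655 differs at 6 residues. The closest is JM109.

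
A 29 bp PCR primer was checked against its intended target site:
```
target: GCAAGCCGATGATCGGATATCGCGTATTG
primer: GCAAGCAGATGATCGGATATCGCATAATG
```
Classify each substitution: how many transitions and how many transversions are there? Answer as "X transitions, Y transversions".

Mismatches (1-based):
base 7: C→A (pyrimidine→purine, transversion)
base 24: G→A (purine→purine, transition)
base 27: T→A (pyrimidine→purine, transversion)

1 transition, 2 transversions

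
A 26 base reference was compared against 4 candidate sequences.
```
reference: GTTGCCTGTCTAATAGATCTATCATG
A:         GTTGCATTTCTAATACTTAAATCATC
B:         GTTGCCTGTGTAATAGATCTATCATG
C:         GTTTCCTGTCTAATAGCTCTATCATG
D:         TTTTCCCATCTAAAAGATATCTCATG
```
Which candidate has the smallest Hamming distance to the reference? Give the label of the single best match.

B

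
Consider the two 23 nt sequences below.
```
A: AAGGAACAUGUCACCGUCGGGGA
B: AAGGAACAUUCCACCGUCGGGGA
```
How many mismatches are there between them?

Comparing position by position, 2 bases differ: 10 (G/U), 11 (U/C).

2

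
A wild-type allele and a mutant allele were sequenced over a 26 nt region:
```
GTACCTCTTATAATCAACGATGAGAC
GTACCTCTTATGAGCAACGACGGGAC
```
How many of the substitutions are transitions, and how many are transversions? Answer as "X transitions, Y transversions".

3 transitions, 1 transversion

Mismatches (1-based):
base 12: A→G (purine→purine, transition)
base 14: T→G (pyrimidine→purine, transversion)
base 21: T→C (pyrimidine→pyrimidine, transition)
base 23: A→G (purine→purine, transition)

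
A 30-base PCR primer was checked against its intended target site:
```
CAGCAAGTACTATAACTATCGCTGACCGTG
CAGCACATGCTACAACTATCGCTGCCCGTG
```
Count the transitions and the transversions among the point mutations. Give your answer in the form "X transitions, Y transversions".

Mismatches (1-based):
position 6: A→C (purine→pyrimidine, transversion)
position 7: G→A (purine→purine, transition)
position 9: A→G (purine→purine, transition)
position 13: T→C (pyrimidine→pyrimidine, transition)
position 25: A→C (purine→pyrimidine, transversion)

3 transitions, 2 transversions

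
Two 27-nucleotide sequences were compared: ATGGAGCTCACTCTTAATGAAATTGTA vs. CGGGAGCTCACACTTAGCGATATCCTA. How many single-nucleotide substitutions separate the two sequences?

8

Comparing position by position, 8 positions differ: 1 (A/C), 2 (T/G), 12 (T/A), 17 (A/G), 18 (T/C), 21 (A/T), 24 (T/C), 25 (G/C).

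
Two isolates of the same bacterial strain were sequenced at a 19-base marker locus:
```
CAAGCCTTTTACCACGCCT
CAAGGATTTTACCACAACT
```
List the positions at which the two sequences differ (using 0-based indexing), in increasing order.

4, 5, 15, 16

Scanning 0-based: 4: C/G; 5: C/A; 15: G/A; 16: C/A.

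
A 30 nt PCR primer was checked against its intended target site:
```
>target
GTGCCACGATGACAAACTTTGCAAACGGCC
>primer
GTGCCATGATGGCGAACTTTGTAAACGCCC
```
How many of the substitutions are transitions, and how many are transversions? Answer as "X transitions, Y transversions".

Transitions (purine↔purine or pyrimidine↔pyrimidine): 7 C→T, 12 A→G, 14 A→G, 22 C→T.
Transversions (purine↔pyrimidine): 28 G→C.

4 transitions, 1 transversion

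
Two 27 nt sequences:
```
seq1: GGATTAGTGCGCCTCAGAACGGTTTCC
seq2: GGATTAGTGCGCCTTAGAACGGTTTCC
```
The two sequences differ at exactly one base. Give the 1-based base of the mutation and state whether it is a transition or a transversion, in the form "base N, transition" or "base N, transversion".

Base 15 changes C→T. C is a pyrimidine and T is a pyrimidine, so this is a transition.

base 15, transition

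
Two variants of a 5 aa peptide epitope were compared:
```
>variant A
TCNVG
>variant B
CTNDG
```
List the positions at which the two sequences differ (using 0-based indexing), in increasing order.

Differences at position 0 (T→C), position 1 (C→T), position 3 (V→D).

0, 1, 3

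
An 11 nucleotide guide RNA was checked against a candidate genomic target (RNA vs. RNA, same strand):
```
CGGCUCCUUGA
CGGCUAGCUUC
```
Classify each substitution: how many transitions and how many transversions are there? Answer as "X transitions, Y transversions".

Transitions (purine↔purine or pyrimidine↔pyrimidine): 8 U→C.
Transversions (purine↔pyrimidine): 6 C→A, 7 C→G, 10 G→U, 11 A→C.

1 transition, 4 transversions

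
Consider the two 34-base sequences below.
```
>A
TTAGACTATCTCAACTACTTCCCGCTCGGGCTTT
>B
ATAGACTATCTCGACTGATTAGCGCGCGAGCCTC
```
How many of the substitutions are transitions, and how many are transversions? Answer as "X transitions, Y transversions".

5 transitions, 5 transversions

Transitions (purine↔purine or pyrimidine↔pyrimidine): 13 A→G, 17 A→G, 29 G→A, 32 T→C, 34 T→C.
Transversions (purine↔pyrimidine): 1 T→A, 18 C→A, 21 C→A, 22 C→G, 26 T→G.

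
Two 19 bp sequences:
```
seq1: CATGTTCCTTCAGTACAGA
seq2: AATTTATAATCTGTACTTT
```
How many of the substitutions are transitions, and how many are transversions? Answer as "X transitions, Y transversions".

Mismatches (1-based):
position 1: C→A (pyrimidine→purine, transversion)
position 4: G→T (purine→pyrimidine, transversion)
position 6: T→A (pyrimidine→purine, transversion)
position 7: C→T (pyrimidine→pyrimidine, transition)
position 8: C→A (pyrimidine→purine, transversion)
position 9: T→A (pyrimidine→purine, transversion)
position 12: A→T (purine→pyrimidine, transversion)
position 17: A→T (purine→pyrimidine, transversion)
position 18: G→T (purine→pyrimidine, transversion)
position 19: A→T (purine→pyrimidine, transversion)

1 transition, 9 transversions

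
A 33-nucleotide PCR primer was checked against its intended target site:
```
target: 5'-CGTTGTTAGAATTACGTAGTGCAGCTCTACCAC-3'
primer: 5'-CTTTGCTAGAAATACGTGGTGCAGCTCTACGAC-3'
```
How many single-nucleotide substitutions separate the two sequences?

The sequences differ at bases 2, 6, 12, 18, 31 (1-based) — 5 in total.

5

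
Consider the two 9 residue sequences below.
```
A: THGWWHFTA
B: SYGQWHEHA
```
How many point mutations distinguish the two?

The sequences differ at residues 1, 2, 4, 7, 8 (1-based) — 5 in total.

5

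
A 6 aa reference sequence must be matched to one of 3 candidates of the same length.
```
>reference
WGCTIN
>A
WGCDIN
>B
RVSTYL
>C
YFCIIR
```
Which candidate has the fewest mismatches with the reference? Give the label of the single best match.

A differs at 1 position; B differs at 5 positions; C differs at 4 positions. The closest is A.

A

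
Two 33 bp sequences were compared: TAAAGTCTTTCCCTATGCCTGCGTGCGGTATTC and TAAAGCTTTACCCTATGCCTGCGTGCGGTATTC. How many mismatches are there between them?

3

Mismatches (1-based): position 6: T→C; position 7: C→T; position 10: T→A.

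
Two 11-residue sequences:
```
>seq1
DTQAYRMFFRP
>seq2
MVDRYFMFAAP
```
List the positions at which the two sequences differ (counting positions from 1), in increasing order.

1, 2, 3, 4, 6, 9, 10

Scanning 1-based: 1: D/M; 2: T/V; 3: Q/D; 4: A/R; 6: R/F; 9: F/A; 10: R/A.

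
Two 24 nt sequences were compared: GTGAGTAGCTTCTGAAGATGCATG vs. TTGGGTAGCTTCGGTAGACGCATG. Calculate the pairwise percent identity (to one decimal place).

5 positions differ (1, 4, 13, 15, 19), so 19 of 24 match: 19/24 = 79.17%.

79.2%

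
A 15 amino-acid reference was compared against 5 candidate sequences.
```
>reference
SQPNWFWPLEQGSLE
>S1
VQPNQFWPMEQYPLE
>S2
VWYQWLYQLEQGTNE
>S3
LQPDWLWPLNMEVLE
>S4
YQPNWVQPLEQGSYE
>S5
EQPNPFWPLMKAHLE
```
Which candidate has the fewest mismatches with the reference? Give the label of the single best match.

S1 differs at 5 positions; S2 differs at 9 positions; S3 differs at 7 positions; S4 differs at 4 positions; S5 differs at 6 positions. The closest is S4.

S4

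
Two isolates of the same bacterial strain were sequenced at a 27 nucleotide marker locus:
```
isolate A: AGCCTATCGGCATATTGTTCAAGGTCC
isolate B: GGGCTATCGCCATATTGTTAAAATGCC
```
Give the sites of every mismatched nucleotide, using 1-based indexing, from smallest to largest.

1, 3, 10, 20, 23, 24, 25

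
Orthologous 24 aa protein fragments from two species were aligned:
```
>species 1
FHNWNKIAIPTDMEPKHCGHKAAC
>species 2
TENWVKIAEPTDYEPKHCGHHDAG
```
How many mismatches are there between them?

The sequences differ at residues 1, 2, 5, 9, 13, 21, 22, 24 (1-based) — 8 in total.

8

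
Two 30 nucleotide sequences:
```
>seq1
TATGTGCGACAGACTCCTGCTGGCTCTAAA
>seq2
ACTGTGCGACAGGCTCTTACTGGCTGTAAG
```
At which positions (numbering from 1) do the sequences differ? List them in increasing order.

1, 2, 13, 17, 19, 26, 30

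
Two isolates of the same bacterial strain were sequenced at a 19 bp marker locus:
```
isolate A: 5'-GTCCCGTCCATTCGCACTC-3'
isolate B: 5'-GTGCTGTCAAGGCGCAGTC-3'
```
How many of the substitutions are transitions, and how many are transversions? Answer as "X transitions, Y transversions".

1 transition, 5 transversions

Transitions (purine↔purine or pyrimidine↔pyrimidine): 5 C→T.
Transversions (purine↔pyrimidine): 3 C→G, 9 C→A, 11 T→G, 12 T→G, 17 C→G.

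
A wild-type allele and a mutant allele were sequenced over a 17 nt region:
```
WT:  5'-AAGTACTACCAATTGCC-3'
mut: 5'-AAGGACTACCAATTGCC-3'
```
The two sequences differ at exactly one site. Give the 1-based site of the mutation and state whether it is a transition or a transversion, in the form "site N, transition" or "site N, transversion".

site 4, transversion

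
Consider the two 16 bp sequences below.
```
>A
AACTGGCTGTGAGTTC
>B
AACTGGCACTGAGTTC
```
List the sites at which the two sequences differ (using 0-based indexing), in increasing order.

Differences at site 7 (T→A), site 8 (G→C).

7, 8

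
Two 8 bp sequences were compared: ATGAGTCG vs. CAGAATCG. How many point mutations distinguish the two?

3

Comparing position by position, 3 positions differ: 1 (A/C), 2 (T/A), 5 (G/A).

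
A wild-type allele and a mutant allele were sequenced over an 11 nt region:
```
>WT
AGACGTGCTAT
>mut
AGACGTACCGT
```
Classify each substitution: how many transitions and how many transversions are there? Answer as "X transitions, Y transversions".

Transitions (purine↔purine or pyrimidine↔pyrimidine): 7 G→A, 9 T→C, 10 A→G.
Transversions (purine↔pyrimidine): none.

3 transitions, 0 transversions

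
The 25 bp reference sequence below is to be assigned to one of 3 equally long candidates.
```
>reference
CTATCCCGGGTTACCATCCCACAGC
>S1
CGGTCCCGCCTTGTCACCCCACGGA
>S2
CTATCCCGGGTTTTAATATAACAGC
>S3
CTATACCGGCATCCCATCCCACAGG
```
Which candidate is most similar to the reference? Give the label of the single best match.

S3

S1 differs at 9 sites; S2 differs at 6 sites; S3 differs at 5 sites. The closest is S3.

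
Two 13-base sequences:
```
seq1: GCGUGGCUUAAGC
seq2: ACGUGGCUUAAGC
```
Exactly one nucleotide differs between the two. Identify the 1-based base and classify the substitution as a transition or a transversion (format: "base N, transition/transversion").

The sequences differ only at base 1: G→A (purine→purine), a transition.

base 1, transition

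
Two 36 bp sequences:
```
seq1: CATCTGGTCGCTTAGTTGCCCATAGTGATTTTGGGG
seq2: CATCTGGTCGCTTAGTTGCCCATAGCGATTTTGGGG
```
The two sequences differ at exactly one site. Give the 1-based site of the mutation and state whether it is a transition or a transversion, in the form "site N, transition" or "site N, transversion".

site 26, transition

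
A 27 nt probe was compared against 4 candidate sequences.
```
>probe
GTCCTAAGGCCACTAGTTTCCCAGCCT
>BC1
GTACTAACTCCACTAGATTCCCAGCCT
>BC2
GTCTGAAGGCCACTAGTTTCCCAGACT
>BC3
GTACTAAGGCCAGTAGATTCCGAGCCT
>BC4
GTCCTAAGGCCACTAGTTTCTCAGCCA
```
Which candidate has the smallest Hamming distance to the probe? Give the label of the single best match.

BC4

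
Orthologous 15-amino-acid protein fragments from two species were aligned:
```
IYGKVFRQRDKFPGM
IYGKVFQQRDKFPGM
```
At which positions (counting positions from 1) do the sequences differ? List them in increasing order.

Scanning 1-based: 7: R/Q.

7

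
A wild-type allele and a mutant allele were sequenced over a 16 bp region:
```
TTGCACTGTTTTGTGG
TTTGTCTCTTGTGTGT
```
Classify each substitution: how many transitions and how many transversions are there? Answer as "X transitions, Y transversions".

0 transitions, 6 transversions

Transitions (purine↔purine or pyrimidine↔pyrimidine): none.
Transversions (purine↔pyrimidine): 3 G→T, 4 C→G, 5 A→T, 8 G→C, 11 T→G, 16 G→T.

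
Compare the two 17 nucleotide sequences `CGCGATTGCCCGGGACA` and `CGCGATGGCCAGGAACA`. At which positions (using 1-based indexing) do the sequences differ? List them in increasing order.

7, 11, 14

Scanning 1-based: 7: T/G; 11: C/A; 14: G/A.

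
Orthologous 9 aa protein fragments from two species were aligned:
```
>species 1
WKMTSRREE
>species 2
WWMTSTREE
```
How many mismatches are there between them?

The sequences differ at positions 2, 6 (1-based) — 2 in total.

2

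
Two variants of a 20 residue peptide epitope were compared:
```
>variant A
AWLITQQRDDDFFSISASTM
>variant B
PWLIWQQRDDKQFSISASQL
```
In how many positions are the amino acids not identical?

6

The sequences differ at positions 1, 5, 11, 12, 19, 20 (1-based) — 6 in total.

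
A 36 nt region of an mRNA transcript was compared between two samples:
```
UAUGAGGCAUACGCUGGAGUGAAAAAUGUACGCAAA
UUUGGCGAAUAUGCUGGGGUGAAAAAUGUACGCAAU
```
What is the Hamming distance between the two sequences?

7

Mismatches (1-based): base 2: A→U; base 5: A→G; base 6: G→C; base 8: C→A; base 12: C→U; base 18: A→G; base 36: A→U.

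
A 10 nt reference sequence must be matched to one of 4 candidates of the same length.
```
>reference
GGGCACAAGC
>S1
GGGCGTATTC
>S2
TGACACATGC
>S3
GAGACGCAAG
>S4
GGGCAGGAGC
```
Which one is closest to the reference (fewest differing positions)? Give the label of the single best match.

S4

Hamming distances to reference — S1: 4; S2: 3; S3: 7; S4: 2.
Smallest is S4 with 2 mismatches.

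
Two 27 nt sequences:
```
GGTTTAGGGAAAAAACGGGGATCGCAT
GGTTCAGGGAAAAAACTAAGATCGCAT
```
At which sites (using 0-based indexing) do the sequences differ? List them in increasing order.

4, 16, 17, 18

Differences at site 4 (T→C), site 16 (G→T), site 17 (G→A), site 18 (G→A).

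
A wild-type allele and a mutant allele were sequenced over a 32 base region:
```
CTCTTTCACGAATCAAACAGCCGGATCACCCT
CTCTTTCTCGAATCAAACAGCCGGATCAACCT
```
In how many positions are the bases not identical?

2

Mismatches (1-based): position 8: A→T; position 29: C→A.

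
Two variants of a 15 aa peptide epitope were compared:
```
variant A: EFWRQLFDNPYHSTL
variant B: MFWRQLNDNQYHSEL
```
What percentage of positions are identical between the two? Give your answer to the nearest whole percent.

73%

Mismatches at positions 1, 7, 10, 14 (1-based): 4 of 15.
Identical positions: 11/15 = 73.33% → 73%.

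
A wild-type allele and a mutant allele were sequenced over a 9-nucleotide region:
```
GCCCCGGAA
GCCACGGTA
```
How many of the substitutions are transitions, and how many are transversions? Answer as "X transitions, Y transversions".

0 transitions, 2 transversions

Transitions (purine↔purine or pyrimidine↔pyrimidine): none.
Transversions (purine↔pyrimidine): 4 C→A, 8 A→T.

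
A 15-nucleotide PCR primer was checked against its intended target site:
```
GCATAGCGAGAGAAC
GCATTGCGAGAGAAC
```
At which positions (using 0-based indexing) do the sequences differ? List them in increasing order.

4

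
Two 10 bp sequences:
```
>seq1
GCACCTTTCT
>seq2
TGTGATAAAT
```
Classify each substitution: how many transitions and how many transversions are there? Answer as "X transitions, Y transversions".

0 transitions, 8 transversions

Transitions (purine↔purine or pyrimidine↔pyrimidine): none.
Transversions (purine↔pyrimidine): 1 G→T, 2 C→G, 3 A→T, 4 C→G, 5 C→A, 7 T→A, 8 T→A, 9 C→A.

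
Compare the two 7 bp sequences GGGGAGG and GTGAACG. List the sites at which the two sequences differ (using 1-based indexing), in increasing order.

2, 4, 6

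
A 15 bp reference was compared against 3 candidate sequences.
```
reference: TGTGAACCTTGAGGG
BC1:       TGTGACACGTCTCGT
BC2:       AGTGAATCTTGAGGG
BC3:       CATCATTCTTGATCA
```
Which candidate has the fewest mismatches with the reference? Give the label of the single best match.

BC2

Hamming distances to reference — BC1: 7; BC2: 2; BC3: 8.
Smallest is BC2 with 2 mismatches.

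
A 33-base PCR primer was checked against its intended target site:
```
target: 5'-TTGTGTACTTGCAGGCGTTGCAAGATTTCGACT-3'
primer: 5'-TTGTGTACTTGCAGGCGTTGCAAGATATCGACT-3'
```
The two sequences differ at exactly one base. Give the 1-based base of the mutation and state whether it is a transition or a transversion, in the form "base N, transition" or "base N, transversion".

The sequences differ only at base 27: T→A (pyrimidine→purine), a transversion.

base 27, transversion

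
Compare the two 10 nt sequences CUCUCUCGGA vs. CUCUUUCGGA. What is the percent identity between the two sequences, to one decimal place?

90.0%

1 position differs (5), so 9 of 10 match: 9/10 = 90%.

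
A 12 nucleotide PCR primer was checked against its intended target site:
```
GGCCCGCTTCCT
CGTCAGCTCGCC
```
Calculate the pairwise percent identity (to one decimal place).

6 positions differ (1, 3, 5, 9, 10, 12), so 6 of 12 match: 6/12 = 50%.

50.0%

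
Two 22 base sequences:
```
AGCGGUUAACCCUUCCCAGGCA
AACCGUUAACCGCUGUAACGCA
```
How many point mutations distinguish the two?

8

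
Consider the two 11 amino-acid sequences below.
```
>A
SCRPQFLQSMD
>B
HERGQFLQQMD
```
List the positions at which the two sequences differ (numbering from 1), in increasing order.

Differences at position 1 (S→H), position 2 (C→E), position 4 (P→G), position 9 (S→Q).

1, 2, 4, 9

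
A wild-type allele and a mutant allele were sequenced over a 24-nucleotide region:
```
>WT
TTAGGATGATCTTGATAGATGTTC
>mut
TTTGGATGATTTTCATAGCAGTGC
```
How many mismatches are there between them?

Comparing position by position, 6 bases differ: 3 (A/T), 11 (C/T), 14 (G/C), 19 (A/C), 20 (T/A), 23 (T/G).

6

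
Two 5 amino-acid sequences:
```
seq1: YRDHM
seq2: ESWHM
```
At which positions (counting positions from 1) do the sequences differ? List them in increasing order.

1, 2, 3

Scanning 1-based: 1: Y/E; 2: R/S; 3: D/W.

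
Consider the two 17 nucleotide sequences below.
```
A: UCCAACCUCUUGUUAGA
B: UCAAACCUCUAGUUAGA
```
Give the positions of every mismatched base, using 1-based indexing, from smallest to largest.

Scanning 1-based: 3: C/A; 11: U/A.

3, 11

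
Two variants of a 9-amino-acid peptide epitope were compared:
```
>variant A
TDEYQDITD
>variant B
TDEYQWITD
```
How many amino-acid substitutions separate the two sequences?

Mismatches (1-based): residue 6: D→W.

1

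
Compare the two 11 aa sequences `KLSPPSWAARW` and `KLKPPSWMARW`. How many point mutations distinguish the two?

The sequences differ at residues 3, 8 (1-based) — 2 in total.

2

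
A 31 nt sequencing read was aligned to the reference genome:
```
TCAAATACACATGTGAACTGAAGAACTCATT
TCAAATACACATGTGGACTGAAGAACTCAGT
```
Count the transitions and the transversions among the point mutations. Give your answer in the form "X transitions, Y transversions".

1 transition, 1 transversion

Transitions (purine↔purine or pyrimidine↔pyrimidine): 16 A→G.
Transversions (purine↔pyrimidine): 30 T→G.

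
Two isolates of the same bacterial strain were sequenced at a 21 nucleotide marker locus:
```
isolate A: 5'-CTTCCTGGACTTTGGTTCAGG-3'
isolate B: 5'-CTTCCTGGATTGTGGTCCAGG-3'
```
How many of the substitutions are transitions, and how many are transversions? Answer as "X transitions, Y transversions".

2 transitions, 1 transversion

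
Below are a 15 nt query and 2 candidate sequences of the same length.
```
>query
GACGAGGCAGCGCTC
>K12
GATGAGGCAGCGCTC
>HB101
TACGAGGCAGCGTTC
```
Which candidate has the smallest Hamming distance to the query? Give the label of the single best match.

K12 differs at 1 position; HB101 differs at 2 positions. The closest is K12.

K12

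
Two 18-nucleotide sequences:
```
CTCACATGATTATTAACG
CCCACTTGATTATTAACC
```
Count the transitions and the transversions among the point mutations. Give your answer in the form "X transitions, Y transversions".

1 transition, 2 transversions

Transitions (purine↔purine or pyrimidine↔pyrimidine): 2 T→C.
Transversions (purine↔pyrimidine): 6 A→T, 18 G→C.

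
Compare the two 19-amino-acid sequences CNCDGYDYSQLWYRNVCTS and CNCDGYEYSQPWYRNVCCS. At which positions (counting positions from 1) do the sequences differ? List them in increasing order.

Differences at position 7 (D→E), position 11 (L→P), position 18 (T→C).

7, 11, 18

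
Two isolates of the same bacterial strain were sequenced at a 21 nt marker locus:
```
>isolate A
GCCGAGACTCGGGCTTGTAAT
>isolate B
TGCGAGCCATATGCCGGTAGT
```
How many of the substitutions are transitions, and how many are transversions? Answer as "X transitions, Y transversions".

4 transitions, 6 transversions

Mismatches (1-based):
site 1: G→T (purine→pyrimidine, transversion)
site 2: C→G (pyrimidine→purine, transversion)
site 7: A→C (purine→pyrimidine, transversion)
site 9: T→A (pyrimidine→purine, transversion)
site 10: C→T (pyrimidine→pyrimidine, transition)
site 11: G→A (purine→purine, transition)
site 12: G→T (purine→pyrimidine, transversion)
site 15: T→C (pyrimidine→pyrimidine, transition)
site 16: T→G (pyrimidine→purine, transversion)
site 20: A→G (purine→purine, transition)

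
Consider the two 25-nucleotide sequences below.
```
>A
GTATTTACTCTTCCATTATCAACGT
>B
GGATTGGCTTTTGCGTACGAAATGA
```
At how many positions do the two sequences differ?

12

Comparing position by position, 12 positions differ: 2 (T/G), 6 (T/G), 7 (A/G), 10 (C/T), 13 (C/G), 15 (A/G), 17 (T/A), 18 (A/C), 19 (T/G), 20 (C/A), 23 (C/T), 25 (T/A).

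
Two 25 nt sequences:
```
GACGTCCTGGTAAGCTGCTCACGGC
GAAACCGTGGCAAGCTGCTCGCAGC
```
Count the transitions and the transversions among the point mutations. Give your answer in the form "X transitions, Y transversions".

5 transitions, 2 transversions

Transitions (purine↔purine or pyrimidine↔pyrimidine): 4 G→A, 5 T→C, 11 T→C, 21 A→G, 23 G→A.
Transversions (purine↔pyrimidine): 3 C→A, 7 C→G.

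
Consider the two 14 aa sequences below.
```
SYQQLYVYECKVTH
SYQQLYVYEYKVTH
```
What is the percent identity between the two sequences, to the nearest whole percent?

93%

Mismatch at position 10 (1-based): 1 of 14.
Identical positions: 13/14 = 92.86% → 93%.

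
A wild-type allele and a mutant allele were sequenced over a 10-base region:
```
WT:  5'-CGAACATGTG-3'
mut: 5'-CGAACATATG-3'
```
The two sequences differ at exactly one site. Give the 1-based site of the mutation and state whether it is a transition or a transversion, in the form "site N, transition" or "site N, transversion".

The sequences differ only at site 8: G→A (purine→purine), a transition.

site 8, transition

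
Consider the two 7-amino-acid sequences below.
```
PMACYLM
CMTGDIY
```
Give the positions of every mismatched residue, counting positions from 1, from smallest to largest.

1, 3, 4, 5, 6, 7

Scanning 1-based: 1: P/C; 3: A/T; 4: C/G; 5: Y/D; 6: L/I; 7: M/Y.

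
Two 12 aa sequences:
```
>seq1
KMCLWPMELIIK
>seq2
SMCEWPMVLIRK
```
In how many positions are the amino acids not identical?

The sequences differ at positions 1, 4, 8, 11 (1-based) — 4 in total.

4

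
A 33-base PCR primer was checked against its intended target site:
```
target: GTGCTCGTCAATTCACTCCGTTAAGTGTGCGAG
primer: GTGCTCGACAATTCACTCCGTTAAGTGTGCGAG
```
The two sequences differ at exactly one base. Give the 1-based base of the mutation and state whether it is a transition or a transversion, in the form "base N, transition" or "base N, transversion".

base 8, transversion

The sequences differ only at base 8: T→A (pyrimidine→purine), a transversion.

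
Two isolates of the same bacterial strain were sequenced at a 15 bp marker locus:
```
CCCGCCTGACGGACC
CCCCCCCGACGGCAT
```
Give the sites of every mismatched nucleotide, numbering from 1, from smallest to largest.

Scanning 1-based: 4: G/C; 7: T/C; 13: A/C; 14: C/A; 15: C/T.

4, 7, 13, 14, 15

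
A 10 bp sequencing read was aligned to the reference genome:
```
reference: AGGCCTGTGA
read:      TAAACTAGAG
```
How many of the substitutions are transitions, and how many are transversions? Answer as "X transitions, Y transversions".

Mismatches (1-based):
base 1: A→T (purine→pyrimidine, transversion)
base 2: G→A (purine→purine, transition)
base 3: G→A (purine→purine, transition)
base 4: C→A (pyrimidine→purine, transversion)
base 7: G→A (purine→purine, transition)
base 8: T→G (pyrimidine→purine, transversion)
base 9: G→A (purine→purine, transition)
base 10: A→G (purine→purine, transition)

5 transitions, 3 transversions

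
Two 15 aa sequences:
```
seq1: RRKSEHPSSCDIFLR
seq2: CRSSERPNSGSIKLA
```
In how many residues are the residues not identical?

Comparing position by position, 8 residues differ: 1 (R/C), 3 (K/S), 6 (H/R), 8 (S/N), 10 (C/G), 11 (D/S), 13 (F/K), 15 (R/A).

8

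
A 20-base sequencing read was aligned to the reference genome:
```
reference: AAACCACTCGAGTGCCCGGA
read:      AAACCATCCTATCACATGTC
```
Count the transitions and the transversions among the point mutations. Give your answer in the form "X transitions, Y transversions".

Transitions (purine↔purine or pyrimidine↔pyrimidine): 7 C→T, 8 T→C, 13 T→C, 14 G→A, 17 C→T.
Transversions (purine↔pyrimidine): 10 G→T, 12 G→T, 16 C→A, 19 G→T, 20 A→C.

5 transitions, 5 transversions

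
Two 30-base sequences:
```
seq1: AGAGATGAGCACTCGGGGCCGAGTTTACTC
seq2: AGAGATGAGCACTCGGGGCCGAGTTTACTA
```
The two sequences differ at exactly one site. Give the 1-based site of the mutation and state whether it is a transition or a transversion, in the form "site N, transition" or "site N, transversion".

site 30, transversion

Site 30 changes C→A. C is a pyrimidine and A is a purine, so this is a transversion.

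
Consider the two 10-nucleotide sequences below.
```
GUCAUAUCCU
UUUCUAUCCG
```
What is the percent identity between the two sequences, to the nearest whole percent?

Mismatches at positions 1, 3, 4, 10 (1-based): 4 of 10.
Identical positions: 6/10 = 60% → 60%.

60%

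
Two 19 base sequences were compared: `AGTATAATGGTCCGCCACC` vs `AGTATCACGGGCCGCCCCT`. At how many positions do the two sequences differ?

Mismatches (1-based): position 6: A→C; position 8: T→C; position 11: T→G; position 17: A→C; position 19: C→T.

5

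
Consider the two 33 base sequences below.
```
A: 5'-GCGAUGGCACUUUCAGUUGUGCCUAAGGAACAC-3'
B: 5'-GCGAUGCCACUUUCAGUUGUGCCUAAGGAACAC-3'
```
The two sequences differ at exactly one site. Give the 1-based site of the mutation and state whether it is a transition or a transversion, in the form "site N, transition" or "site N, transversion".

The sequences differ only at site 7: G→C (purine→pyrimidine), a transversion.

site 7, transversion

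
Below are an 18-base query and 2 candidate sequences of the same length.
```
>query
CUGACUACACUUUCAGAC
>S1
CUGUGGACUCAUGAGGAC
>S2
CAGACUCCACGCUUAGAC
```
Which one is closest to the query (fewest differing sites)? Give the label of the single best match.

S2

S1 differs at 8 sites; S2 differs at 5 sites. The closest is S2.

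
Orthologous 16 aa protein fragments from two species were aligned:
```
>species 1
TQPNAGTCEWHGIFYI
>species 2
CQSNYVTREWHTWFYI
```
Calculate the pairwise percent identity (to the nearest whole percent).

56%

Mismatches at positions 1, 3, 5, 6, 8, 12, 13 (1-based): 7 of 16.
Identical positions: 9/16 = 56.25% → 56%.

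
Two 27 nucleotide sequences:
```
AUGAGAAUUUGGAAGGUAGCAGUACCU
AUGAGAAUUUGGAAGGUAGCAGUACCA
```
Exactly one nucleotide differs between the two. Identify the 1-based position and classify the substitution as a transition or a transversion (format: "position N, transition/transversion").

position 27, transversion

Position 27 changes U→A. U is a pyrimidine and A is a purine, so this is a transversion.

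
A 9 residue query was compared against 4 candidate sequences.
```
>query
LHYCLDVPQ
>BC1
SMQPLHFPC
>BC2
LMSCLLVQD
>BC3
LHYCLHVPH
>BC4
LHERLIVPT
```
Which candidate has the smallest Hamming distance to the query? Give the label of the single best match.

BC3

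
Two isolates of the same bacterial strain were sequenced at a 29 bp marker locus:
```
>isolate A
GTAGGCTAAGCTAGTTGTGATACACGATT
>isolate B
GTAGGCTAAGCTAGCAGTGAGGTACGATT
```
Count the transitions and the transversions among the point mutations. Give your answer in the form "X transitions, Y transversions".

Mismatches (1-based):
base 15: T→C (pyrimidine→pyrimidine, transition)
base 16: T→A (pyrimidine→purine, transversion)
base 21: T→G (pyrimidine→purine, transversion)
base 22: A→G (purine→purine, transition)
base 23: C→T (pyrimidine→pyrimidine, transition)

3 transitions, 2 transversions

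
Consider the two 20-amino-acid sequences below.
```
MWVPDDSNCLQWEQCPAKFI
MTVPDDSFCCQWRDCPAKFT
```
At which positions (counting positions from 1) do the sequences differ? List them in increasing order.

2, 8, 10, 13, 14, 20

Differences at position 2 (W→T), position 8 (N→F), position 10 (L→C), position 13 (E→R), position 14 (Q→D), position 20 (I→T).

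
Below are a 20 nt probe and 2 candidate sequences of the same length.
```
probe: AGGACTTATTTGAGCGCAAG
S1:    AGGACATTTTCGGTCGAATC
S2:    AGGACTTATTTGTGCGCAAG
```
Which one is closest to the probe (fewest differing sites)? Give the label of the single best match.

S2

Hamming distances to probe — S1: 8; S2: 1.
Smallest is S2 with 1 mismatch.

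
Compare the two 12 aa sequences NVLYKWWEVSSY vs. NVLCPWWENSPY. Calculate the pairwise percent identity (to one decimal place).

Mismatches at positions 4, 5, 9, 11 (1-based): 4 of 12.
Identical positions: 8/12 = 66.67% → 66.7%.

66.7%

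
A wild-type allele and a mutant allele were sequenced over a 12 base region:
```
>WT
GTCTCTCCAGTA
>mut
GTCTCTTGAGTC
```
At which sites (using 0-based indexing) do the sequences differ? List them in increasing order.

6, 7, 11

Differences at site 6 (C→T), site 7 (C→G), site 11 (A→C).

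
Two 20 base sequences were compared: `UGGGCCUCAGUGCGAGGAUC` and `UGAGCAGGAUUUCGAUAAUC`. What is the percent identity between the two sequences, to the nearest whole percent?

60%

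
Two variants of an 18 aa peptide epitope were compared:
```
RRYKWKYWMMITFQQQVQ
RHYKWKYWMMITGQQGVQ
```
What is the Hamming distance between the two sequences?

Mismatches (1-based): position 2: R→H; position 13: F→G; position 16: Q→G.

3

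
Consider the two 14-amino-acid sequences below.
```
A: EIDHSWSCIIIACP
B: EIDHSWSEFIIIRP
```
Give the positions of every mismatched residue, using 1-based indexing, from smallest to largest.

Scanning 1-based: 8: C/E; 9: I/F; 12: A/I; 13: C/R.

8, 9, 12, 13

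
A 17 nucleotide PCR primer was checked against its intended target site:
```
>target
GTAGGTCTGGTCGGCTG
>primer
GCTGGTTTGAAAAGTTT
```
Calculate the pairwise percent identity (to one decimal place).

47.1%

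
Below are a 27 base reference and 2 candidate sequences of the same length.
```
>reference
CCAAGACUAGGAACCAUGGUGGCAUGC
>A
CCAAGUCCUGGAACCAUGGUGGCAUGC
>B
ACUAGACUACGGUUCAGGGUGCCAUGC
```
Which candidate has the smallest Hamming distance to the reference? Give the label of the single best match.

A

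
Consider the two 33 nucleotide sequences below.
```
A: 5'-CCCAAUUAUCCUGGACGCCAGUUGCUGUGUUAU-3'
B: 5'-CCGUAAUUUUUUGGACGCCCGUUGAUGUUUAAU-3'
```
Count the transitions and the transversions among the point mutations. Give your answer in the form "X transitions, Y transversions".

2 transitions, 8 transversions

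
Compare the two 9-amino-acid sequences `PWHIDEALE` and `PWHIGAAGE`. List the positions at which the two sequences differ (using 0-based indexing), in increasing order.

Differences at position 4 (D→G), position 5 (E→A), position 7 (L→G).

4, 5, 7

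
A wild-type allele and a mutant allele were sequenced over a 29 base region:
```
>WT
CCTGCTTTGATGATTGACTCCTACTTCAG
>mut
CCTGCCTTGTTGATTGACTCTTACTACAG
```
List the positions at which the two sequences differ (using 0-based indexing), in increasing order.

Scanning 0-based: 5: T/C; 9: A/T; 20: C/T; 25: T/A.

5, 9, 20, 25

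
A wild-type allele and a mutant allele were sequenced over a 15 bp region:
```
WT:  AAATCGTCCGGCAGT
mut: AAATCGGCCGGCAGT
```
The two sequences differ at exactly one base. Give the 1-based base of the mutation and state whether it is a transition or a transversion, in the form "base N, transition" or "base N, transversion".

base 7, transversion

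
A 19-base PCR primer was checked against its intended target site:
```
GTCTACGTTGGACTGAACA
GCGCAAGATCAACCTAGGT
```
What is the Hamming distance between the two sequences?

12

The sequences differ at bases 2, 3, 4, 6, 8, 10, 11, 14, 15, 17, 18, 19 (1-based) — 12 in total.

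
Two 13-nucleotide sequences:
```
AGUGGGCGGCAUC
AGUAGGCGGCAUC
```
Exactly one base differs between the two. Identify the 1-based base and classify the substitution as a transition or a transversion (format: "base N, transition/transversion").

Base 4 changes G→A. G is a purine and A is a purine, so this is a transition.

base 4, transition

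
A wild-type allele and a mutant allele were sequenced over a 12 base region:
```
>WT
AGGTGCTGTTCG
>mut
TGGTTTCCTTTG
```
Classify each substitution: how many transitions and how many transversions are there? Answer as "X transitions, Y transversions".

3 transitions, 3 transversions

Transitions (purine↔purine or pyrimidine↔pyrimidine): 6 C→T, 7 T→C, 11 C→T.
Transversions (purine↔pyrimidine): 1 A→T, 5 G→T, 8 G→C.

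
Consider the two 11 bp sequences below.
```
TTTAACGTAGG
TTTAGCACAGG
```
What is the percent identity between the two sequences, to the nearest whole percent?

Mismatches at positions 5, 7, 8 (1-based): 3 of 11.
Identical positions: 8/11 = 72.73% → 73%.

73%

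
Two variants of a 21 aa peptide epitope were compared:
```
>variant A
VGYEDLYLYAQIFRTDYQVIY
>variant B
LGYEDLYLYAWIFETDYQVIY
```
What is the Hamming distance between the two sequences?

3

Mismatches (1-based): position 1: V→L; position 11: Q→W; position 14: R→E.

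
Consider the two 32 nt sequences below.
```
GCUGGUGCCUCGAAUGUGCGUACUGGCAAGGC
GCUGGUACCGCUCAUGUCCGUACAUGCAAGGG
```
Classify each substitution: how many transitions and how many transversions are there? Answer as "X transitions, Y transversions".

1 transition, 7 transversions

Mismatches (1-based):
position 7: G→A (purine→purine, transition)
position 10: U→G (pyrimidine→purine, transversion)
position 12: G→U (purine→pyrimidine, transversion)
position 13: A→C (purine→pyrimidine, transversion)
position 18: G→C (purine→pyrimidine, transversion)
position 24: U→A (pyrimidine→purine, transversion)
position 25: G→U (purine→pyrimidine, transversion)
position 32: C→G (pyrimidine→purine, transversion)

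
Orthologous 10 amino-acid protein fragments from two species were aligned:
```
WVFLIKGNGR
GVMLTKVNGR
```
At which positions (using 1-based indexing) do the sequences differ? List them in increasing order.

Differences at position 1 (W→G), position 3 (F→M), position 5 (I→T), position 7 (G→V).

1, 3, 5, 7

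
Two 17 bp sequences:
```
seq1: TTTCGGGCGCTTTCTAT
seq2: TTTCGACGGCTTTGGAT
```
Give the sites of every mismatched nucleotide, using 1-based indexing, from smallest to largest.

6, 7, 8, 14, 15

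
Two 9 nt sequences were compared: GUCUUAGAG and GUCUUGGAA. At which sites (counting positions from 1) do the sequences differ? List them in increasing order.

Differences at site 6 (A→G), site 9 (G→A).

6, 9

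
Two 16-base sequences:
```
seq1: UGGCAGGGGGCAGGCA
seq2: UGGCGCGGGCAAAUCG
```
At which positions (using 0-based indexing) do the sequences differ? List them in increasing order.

4, 5, 9, 10, 12, 13, 15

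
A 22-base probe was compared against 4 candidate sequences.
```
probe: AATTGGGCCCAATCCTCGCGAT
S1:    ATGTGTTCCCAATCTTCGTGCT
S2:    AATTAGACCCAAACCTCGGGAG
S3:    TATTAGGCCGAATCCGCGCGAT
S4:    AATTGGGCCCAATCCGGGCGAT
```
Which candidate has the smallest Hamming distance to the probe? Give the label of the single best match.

Hamming distances to probe — S1: 7; S2: 5; S3: 4; S4: 2.
Smallest is S4 with 2 mismatches.

S4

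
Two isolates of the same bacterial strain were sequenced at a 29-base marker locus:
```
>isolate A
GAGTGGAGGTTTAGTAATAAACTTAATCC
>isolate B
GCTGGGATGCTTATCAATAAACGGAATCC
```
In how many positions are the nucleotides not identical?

9

The sequences differ at positions 2, 3, 4, 8, 10, 14, 15, 23, 24 (1-based) — 9 in total.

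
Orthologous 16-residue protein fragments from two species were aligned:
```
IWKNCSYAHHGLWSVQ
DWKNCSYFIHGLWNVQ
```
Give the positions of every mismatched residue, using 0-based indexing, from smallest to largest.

0, 7, 8, 13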